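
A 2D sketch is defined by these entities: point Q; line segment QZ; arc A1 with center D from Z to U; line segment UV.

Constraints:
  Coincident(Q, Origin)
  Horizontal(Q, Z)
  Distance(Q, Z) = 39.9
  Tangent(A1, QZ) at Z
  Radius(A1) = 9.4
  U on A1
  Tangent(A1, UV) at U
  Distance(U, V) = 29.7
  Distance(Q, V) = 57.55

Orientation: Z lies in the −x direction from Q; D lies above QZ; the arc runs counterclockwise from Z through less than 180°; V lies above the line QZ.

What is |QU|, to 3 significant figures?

33.5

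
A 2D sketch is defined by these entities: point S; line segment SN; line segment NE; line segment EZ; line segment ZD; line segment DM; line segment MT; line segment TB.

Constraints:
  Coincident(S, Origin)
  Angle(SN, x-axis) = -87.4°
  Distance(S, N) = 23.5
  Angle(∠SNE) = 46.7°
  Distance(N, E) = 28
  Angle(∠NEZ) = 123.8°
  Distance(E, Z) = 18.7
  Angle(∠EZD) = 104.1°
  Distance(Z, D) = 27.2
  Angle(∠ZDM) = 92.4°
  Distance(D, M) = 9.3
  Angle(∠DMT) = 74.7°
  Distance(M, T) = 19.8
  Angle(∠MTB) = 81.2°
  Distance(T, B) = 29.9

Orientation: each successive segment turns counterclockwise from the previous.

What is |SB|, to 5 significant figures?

38.534

S is at the origin; SN runs at -87.4° with length 23.5, so N = (1.0660, -23.476). ∠SNE = 46.7° gives NE at 45.900° from the x-axis; with |NE| = 28.0, E = (20.552, -3.3683). ∠NEZ = 123.8° gives EZ at 102.10° from the x-axis; with |EZ| = 18.7, Z = (16.632, 14.916). ∠EZD = 104.1° gives ZD at 178.00° from the x-axis; with |ZD| = 27.2, D = (-10.552, 15.866). ∠ZDM = 92.4° gives DM at -94.400° from the x-axis; with |DM| = 9.3, M = (-11.265, 6.5930). ∠DMT = 74.7° gives MT at 10.900° from the x-axis; with |MT| = 19.8, T = (8.1776, 10.337). ∠MTB = 81.2° gives TB at 109.70° from the x-axis; with |TB| = 29.9, B = (-1.9016, 38.487). Then |SB| = |B − S| = 38.534.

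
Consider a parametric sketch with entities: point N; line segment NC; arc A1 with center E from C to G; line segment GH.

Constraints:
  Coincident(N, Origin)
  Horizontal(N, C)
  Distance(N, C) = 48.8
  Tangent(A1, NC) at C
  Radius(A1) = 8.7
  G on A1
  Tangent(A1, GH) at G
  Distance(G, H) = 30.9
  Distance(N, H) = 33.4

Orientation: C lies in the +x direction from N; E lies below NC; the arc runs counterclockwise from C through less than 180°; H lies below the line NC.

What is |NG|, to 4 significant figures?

42.49

Checks: N.y = 0.00, C.y = 0.00 ✓; |EG| = 8.700 ✓; ∠(EG, GH) = 90.00° ✓; |GH| = 30.90 ✓; |NH| = 33.40 ✓.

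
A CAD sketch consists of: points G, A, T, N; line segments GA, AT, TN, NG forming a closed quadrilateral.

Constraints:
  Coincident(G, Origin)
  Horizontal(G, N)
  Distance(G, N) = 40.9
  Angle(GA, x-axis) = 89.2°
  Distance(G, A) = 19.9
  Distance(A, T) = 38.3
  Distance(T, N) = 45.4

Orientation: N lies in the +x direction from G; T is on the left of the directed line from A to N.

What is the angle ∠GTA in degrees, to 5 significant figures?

16.635°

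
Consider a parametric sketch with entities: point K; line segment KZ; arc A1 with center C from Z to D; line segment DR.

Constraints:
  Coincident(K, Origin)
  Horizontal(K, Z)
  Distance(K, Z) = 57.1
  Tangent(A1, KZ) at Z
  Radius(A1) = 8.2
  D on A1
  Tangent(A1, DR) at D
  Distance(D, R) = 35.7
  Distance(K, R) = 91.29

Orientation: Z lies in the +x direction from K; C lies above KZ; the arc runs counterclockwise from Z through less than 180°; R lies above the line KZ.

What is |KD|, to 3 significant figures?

63.5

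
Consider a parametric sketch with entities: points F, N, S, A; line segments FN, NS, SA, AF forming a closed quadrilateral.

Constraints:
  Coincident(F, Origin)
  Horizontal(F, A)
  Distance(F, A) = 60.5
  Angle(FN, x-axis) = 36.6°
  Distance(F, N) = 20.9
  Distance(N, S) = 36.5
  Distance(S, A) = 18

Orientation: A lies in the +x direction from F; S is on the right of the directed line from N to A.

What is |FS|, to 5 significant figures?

46.628

Checks: |NS| = 36.50 ✓; |SA| = 18.00 ✓.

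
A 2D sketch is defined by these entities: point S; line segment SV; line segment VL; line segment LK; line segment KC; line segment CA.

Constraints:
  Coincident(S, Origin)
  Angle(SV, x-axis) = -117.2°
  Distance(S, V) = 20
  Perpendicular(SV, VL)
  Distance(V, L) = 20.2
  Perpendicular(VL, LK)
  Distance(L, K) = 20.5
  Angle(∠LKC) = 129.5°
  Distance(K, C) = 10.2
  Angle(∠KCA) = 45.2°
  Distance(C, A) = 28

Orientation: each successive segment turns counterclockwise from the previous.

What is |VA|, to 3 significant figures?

14.9

S is at the origin; SV runs at -117.2° with length 20.0, so V = (-9.14, -17.8). SV is perpendicular to VL, so VL runs at -27.2°; with |VL| = 20.2, L = (8.82, -27.0). The perpendicularity gives LK at right angles to VL, so LK runs at 62.8°; with |LK| = 20.5, K = (18.2, -8.79). ∠LKC = 129.5° gives KC at 113° from the x-axis; with |KC| = 10.2, C = (14.2, 0.579). ∠KCA = 45.2° gives CA at -112° from the x-axis; with |CA| = 28.0, A = (3.72, -25.4). Then |VA| = |A − V| = 14.9.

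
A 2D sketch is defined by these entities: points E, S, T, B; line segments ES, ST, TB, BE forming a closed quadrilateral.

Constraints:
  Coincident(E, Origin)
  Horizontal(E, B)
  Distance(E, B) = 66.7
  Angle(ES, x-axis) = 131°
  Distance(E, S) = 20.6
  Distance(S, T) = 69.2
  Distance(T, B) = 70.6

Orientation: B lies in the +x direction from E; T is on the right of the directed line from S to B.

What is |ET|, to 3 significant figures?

49.9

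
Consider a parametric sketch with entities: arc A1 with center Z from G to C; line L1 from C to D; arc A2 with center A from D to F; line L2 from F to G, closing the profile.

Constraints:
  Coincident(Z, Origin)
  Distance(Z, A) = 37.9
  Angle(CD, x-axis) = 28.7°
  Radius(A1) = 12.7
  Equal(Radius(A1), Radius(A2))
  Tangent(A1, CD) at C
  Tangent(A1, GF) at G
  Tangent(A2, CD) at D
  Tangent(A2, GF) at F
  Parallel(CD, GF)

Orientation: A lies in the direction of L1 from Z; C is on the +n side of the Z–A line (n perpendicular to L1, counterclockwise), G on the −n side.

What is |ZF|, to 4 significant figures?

39.97

Tangency of A1 to both parallel lines with radius 12.7 puts C and G at Z ± 12.7·n: C = (-6.099, 11.14), G = (6.099, -11.14). Equal radii place D and F the same way about A: D = A + 12.7·n = (27.15, 29.34), F = A − 12.7·n = (39.34, 7.061). Then |ZF| = |F − Z| = 39.97.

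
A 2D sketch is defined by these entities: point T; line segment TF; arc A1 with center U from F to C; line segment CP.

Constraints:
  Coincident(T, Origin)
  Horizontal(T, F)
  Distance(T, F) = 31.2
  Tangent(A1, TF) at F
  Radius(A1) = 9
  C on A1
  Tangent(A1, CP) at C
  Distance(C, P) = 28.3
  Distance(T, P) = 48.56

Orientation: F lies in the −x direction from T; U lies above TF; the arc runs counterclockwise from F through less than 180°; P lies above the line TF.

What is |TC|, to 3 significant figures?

25.1

T is at the origin; T and F share the same y with |TF| = 31.2 and F on the −x side, so F = (-31.2, 0.00). Since A1 is tangent to TF there, UF ⟂ TF, so U = F + (0, 9) = (-31.2, 9.00). Since UC ⟂ CP (tangency), |UP| = √(9.0² + 28.3²) = 29.7 regardless of where C sits on A1. So P lies on both circle(T, 48.56) and circle(U, 29.7); the above-TF intersection is P = (-29.4, 38.6). C is the foot of the tangent from P: C = (-22.5, 11.2).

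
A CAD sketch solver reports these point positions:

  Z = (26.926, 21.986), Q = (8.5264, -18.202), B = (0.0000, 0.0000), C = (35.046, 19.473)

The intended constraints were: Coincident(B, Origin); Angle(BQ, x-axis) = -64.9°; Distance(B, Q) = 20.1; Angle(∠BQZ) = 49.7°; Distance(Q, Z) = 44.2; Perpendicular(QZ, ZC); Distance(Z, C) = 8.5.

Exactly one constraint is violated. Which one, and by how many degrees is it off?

Perpendicular(QZ, ZC) — off by 7.40°.

B = (0.00, 0.00) ✓; BQ at -64.90° ✓; |BQ| = 20.10 ✓; ∠BQZ = 49.70° ✓; |QZ| = 44.20 ✓; ∠(QZ, ZC) = 82.60° ✗; |ZC| = 8.500 ✓.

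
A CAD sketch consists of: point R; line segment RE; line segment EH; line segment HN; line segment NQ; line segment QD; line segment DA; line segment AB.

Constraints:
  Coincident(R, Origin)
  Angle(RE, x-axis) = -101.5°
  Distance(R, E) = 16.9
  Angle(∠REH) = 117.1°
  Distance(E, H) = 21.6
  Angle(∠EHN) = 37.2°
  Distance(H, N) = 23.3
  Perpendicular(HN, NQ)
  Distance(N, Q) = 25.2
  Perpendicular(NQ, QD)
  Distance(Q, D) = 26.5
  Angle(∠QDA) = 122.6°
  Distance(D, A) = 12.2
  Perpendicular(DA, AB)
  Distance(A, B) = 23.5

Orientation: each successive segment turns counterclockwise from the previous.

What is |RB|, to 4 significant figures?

22.68

R is at the origin; RE runs at -101.5° with length 16.9, so E = (-3.369, -16.56). ∠REH = 117.1° gives EH at -38.60° from the x-axis; with |EH| = 21.6, H = (13.51, -30.04). ∠EHN = 37.2° gives HN at 104.2° from the x-axis; with |HN| = 23.3, N = (7.796, -7.448). The perpendicularity gives NQ at right angles to HN, so NQ runs at -165.8°; with |NQ| = 25.2, Q = (-16.63, -13.63). NQ is perpendicular to QD, so QD runs at -75.80°; with |QD| = 26.5, D = (-10.13, -39.32). ∠QDA = 122.6° gives DA at -18.40° from the x-axis; with |DA| = 12.2, A = (1.443, -43.17). DA ⟂ AB, so AB runs at 71.60°; with |AB| = 23.5, B = (8.861, -20.87). Then |RB| = |B − R| = 22.68.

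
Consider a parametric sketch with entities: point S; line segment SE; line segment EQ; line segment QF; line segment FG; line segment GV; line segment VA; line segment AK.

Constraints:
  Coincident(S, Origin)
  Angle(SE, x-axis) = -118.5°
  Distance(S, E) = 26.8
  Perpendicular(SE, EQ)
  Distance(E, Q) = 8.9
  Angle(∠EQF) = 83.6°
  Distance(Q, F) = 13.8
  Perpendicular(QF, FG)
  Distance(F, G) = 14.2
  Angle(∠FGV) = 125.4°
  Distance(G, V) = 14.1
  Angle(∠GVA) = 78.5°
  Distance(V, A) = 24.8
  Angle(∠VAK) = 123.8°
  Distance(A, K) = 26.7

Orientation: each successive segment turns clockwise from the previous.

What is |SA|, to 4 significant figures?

35.90

S is at the origin; SE runs at -118.5° with length 26.8, so E = (-12.79, -23.55). The perpendicularity gives EQ at right angles to SE, so EQ runs at 151.5°; with |EQ| = 8.9, Q = (-20.61, -19.31). ∠EQF = 83.6° gives QF at 55.10° from the x-axis; with |QF| = 13.8, F = (-12.71, -7.987). QF is perpendicular to FG, so FG runs at -34.90°; with |FG| = 14.2, G = (-1.068, -16.11). ∠FGV = 125.4° gives GV at -89.50° from the x-axis; with |GV| = 14.1, V = (-0.9445, -30.21). ∠GVA = 78.5° gives VA at 169.0° from the x-axis; with |VA| = 24.8, A = (-25.29, -25.48). Then |SA| = |A − S| = 35.90.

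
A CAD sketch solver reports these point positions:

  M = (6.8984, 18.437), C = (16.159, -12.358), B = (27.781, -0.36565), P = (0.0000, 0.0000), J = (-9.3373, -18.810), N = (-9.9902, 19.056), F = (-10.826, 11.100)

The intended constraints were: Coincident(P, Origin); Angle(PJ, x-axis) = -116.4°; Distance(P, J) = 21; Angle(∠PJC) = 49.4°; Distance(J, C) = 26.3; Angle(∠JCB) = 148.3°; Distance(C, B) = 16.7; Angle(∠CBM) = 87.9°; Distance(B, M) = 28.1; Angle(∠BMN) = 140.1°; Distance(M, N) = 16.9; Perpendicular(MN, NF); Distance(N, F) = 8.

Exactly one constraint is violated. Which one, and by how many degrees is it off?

Perpendicular(MN, NF) — off by 3.90°.

P = (0.00, 0.00) ✓; PJ at -116.4° ✓; |PJ| = 21.00 ✓; ∠PJC = 49.40° ✓; |JC| = 26.30 ✓; ∠JCB = 148.3° ✓; |CB| = 16.70 ✓; ∠CBM = 87.90° ✓; |BM| = 28.10 ✓; ∠BMN = 140.1° ✓; |MN| = 16.90 ✓; ∠(MN, NF) = 86.10° ✗; |NF| = 8.000 ✓.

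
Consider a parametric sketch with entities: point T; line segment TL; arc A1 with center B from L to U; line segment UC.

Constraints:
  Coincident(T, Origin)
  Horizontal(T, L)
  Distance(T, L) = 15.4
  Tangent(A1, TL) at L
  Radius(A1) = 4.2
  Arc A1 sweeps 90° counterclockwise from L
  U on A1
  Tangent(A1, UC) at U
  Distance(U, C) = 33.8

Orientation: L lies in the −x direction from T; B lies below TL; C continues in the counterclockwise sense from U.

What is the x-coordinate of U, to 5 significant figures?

-19.600

T is at the origin; TL is horizontal with |TL| = 15.4 and L on the −x side, so L = (-15.400, 0.0000). Tangency of A1 to TL means the radius BL is perpendicular to TL, so B = L + (0, -4.2) = (-15.400, -4.2000). On A1, L sits at bearing 90° from B; a 90° counterclockwise sweep puts U at bearing 180°, so U = B + 4.2·(cos 180°, sin 180°) = (-19.600, -4.2000). So U.x = -19.600.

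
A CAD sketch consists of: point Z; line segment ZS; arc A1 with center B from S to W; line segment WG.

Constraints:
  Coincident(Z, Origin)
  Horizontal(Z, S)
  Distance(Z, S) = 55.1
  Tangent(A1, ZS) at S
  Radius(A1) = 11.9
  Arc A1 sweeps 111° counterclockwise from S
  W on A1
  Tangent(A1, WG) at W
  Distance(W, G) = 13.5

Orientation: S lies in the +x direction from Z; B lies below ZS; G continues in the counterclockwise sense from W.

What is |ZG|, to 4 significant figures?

56.67

Z is at the origin; Z and S share the same y with |ZS| = 55.1 and S on the +x side, so S = (55.10, 0.000). The tangent condition forces BS to be normal to ZS, so B = S + (0, -11.9) = (55.10, -11.90). On A1, S sits at bearing 90° from B; a 111° counterclockwise sweep puts W at bearing 201°, so W = B + 11.9·(cos 201°, sin 201°) = (43.99, -16.16). A1 meets WG tangentially, so BW is at right angles to WG, so WG runs along (−sin 201°, cos 201°); with |WG| = 13.5, G = (48.83, -28.77). Then |ZG| = |G − Z| = 56.67.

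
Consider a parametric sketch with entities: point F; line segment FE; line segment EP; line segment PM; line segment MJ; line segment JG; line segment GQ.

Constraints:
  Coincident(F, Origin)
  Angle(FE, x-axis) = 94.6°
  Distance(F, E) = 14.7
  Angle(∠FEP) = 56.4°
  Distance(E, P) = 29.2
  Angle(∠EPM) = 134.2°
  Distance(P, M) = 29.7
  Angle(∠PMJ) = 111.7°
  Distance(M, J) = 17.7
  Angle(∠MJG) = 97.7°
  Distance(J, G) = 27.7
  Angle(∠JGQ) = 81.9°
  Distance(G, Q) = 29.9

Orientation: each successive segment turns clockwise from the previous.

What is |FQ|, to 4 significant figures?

22.61

∠MJG = 97.7° gives JG at 134.6° from the x-axis; with |JG| = 27.7, G = (-1.457, -19.07). ∠JGQ = 81.9° gives GQ at 36.50° from the x-axis; with |GQ| = 29.9, Q = (22.58, -1.284). Then |FQ| = |Q − F| = 22.61.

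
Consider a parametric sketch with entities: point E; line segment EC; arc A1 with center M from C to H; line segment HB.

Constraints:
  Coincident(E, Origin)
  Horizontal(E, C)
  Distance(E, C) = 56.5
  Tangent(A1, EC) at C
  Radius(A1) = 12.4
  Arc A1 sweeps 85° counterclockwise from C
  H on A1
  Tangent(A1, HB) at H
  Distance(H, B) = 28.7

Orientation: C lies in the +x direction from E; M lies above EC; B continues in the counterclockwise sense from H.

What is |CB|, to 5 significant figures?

42.585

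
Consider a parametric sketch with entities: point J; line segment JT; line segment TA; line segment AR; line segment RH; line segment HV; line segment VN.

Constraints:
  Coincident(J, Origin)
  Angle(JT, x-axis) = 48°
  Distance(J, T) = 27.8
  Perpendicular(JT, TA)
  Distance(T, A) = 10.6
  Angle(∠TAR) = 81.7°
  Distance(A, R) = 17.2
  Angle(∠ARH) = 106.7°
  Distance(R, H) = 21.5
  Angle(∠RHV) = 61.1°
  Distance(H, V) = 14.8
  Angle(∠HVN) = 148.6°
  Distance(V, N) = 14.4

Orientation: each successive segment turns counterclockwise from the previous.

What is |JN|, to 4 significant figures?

30.57

J is at the origin; JT runs at 48.0° with length 27.8, so T = (18.60, 20.66). The perpendicularity gives TA at right angles to JT, so TA runs at 138.0°; with |TA| = 10.6, A = (10.72, 27.75). ∠TAR = 81.7° gives AR at -123.7° from the x-axis; with |AR| = 17.2, R = (1.181, 13.44). ∠ARH = 106.7° gives RH at -50.40° from the x-axis; with |RH| = 21.5, H = (14.89, -3.123). ∠RHV = 61.1° gives HV at 68.50° from the x-axis; with |HV| = 14.8, V = (20.31, 10.65). ∠HVN = 148.6° gives VN at 99.90° from the x-axis; with |VN| = 14.4, N = (17.83, 24.83). Then |JN| = |N − J| = 30.57.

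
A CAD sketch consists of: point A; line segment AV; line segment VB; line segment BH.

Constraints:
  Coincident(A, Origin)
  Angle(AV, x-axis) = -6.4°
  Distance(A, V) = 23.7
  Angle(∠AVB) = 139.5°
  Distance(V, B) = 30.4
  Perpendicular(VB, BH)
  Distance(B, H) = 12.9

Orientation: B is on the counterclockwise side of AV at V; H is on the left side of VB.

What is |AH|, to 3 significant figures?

48.5

∠AVB = 139.5°, so VB runs at -6.4° + (180° − 139.5°) = 34.1° from the x-axis; with |VB| = 30.4, B = V + 30.4·(cos 34.1°, sin 34.1°) = (48.7, 14.4). The perpendicularity gives BH at right angles to VB; with |BH| = 12.9 on the left of VB, H = B + 12.9·(-0.561, 0.828) = (41.5, 25.1). Then |AH| = |H − A| = 48.5.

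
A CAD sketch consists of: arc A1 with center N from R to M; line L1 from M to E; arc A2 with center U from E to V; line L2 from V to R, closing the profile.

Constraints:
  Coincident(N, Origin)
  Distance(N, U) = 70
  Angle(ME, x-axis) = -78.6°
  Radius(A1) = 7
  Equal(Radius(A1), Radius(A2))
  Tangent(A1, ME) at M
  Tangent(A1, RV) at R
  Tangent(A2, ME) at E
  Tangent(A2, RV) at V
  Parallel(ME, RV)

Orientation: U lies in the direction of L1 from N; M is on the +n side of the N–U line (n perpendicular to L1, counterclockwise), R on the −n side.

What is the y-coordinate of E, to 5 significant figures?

-67.235

Tangency of A1 to both parallel lines with radius 7.0 puts M and R at N ± 7.0·n: M = (6.8619, 1.3836), R = (-6.8619, -1.3836). Equal radii place E and V the same way about U: E = U + 7.0·n = (20.698, -67.235), V = U − 7.0·n = (6.9741, -70.003). So E.y = -67.235.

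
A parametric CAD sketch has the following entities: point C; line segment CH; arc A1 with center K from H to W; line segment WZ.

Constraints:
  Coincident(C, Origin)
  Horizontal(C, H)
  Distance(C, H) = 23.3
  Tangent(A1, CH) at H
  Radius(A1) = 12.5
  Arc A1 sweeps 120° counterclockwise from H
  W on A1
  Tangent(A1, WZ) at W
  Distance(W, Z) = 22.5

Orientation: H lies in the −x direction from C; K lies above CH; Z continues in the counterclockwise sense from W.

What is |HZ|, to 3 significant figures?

38.2

C is at the origin; C and H share the same y with |CH| = 23.3 and H on the −x side, so H = (-23.3, 0.00). Since A1 is tangent to CH there, KH ⟂ CH, so K = H + (0, 12.5) = (-23.3, 12.5). On A1, H sits at bearing -90° from K; a 120° counterclockwise sweep puts W at bearing 30°, so W = K + 12.5·(cos 30°, sin 30°) = (-12.5, 18.8). Tangency of A1 to WZ means the radius KW is perpendicular to WZ, so WZ runs along (−sin 30°, cos 30°); with |WZ| = 22.5, Z = (-23.7, 38.2). Then |HZ| = |Z − H| = 38.2.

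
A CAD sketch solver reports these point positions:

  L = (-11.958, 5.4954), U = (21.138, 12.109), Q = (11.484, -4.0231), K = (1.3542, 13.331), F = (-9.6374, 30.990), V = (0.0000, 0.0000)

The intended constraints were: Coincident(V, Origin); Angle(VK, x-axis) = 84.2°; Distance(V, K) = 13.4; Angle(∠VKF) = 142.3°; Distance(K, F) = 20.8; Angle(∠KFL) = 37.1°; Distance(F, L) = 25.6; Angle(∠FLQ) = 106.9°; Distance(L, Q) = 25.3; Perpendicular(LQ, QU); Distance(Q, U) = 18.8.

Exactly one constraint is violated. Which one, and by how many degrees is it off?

Perpendicular(LQ, QU) — off by 8.80°.

V = (0.00, 0.00) ✓; VK at 84.20° ✓; |VK| = 13.40 ✓; ∠VKF = 142.3° ✓; |KF| = 20.80 ✓; ∠KFL = 37.10° ✓; |FL| = 25.60 ✓; ∠FLQ = 106.9° ✓; |LQ| = 25.30 ✓; ∠(LQ, QU) = 81.20° ✗; |QU| = 18.80 ✓.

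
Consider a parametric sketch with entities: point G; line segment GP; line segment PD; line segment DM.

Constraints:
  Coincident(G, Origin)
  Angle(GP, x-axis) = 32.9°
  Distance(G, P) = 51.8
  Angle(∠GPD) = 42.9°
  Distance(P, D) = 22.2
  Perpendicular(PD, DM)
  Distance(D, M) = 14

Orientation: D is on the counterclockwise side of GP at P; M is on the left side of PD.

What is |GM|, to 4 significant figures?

26.46

G is at the origin; GP runs at 32.9° with length 51.8, so P = 51.8·(cos 32.9°, sin 32.9°) = (43.49, 28.14). ∠GPD = 42.9°, so PD runs at 32.9° + (180° − 42.9°) = 170.0° from the x-axis; with |PD| = 22.2, D = P + 22.2·(cos 170.0°, sin 170.0°) = (21.63, 31.99). PD is perpendicular to DM; with |DM| = 14.0 on the left of PD, M = D + 14.0·(-0.1736, -0.9848) = (19.20, 18.20). Then |GM| = |M − G| = 26.46.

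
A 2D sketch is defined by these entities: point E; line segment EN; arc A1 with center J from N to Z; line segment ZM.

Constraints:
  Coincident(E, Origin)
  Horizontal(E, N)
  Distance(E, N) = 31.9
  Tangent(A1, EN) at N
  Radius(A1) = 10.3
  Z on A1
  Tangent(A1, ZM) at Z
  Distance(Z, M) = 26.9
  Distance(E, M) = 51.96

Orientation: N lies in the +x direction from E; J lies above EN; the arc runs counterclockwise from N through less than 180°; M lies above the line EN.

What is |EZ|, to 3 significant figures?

43.8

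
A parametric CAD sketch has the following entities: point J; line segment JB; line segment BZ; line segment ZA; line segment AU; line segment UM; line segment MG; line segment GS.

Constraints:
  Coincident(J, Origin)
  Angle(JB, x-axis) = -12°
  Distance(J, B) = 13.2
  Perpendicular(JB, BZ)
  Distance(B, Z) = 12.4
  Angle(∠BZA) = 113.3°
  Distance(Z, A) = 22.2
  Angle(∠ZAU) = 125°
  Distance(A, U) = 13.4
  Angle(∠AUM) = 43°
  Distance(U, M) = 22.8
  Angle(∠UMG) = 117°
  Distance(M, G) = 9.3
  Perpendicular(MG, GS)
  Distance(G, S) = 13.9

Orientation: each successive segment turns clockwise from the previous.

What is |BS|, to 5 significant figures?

29.447

J is at the origin; JB runs at -12.0° with length 13.2, so B = (12.912, -2.7444). JB ⟂ BZ, so BZ runs at -102.00°; with |BZ| = 12.4, Z = (10.333, -14.873). ∠BZA = 113.3° gives ZA at -168.70° from the x-axis; with |ZA| = 22.2, A = (-11.436, -19.223). ∠ZAU = 125.0° gives AU at 136.30° from the x-axis; with |AU| = 13.4, U = (-21.124, -9.9656). ∠AUM = 43.0° gives UM at -0.70000° from the x-axis; with |UM| = 22.8, M = (1.6743, -10.244). ∠UMG = 117.0° gives MG at -63.700° from the x-axis; with |MG| = 9.3, G = (5.7949, -18.582). MG ⟂ GS, so GS runs at -153.70°; with |GS| = 13.9, S = (-6.6663, -24.740). Then |BS| = |S − B| = 29.447.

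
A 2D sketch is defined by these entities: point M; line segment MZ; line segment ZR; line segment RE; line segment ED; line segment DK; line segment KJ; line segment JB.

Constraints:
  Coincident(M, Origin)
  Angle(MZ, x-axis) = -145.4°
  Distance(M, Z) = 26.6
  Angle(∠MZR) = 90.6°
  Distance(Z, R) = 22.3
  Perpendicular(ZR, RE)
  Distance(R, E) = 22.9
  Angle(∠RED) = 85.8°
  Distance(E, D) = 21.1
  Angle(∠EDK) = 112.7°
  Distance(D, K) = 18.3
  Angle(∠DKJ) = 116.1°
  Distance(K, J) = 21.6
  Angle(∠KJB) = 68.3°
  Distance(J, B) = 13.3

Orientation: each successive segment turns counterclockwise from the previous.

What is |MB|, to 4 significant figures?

30.27

M is at the origin; MZ runs at -145.4° with length 26.6, so Z = (-21.90, -15.10). ∠MZR = 90.6° gives ZR at -56.00° from the x-axis; with |ZR| = 22.3, R = (-9.425, -33.59). The perpendicularity gives RE at right angles to ZR, so RE runs at 34.00°; with |RE| = 22.9, E = (9.560, -20.79). ∠RED = 85.8° gives ED at 128.2° from the x-axis; with |ED| = 21.1, D = (-3.489, -4.205). ∠EDK = 112.7° gives DK at -164.5° from the x-axis; with |DK| = 18.3, K = (-21.12, -9.096). ∠DKJ = 116.1° gives KJ at -100.6° from the x-axis; with |KJ| = 21.6, J = (-25.10, -30.33). ∠KJB = 68.3° gives JB at 11.10° from the x-axis; with |JB| = 13.3, B = (-12.05, -27.77). Then |MB| = |B − M| = 30.27.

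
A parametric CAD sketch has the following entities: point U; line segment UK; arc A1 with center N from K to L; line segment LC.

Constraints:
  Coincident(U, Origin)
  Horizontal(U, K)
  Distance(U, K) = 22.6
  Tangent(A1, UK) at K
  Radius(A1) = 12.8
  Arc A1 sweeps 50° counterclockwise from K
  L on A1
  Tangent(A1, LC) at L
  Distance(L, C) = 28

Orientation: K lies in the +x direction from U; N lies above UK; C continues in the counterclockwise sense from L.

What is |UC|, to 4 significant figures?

56.72

U is at the origin; UK is horizontal with |UK| = 22.6 and K on the +x side, so K = (22.60, 0.000). Since A1 is tangent to UK there, NK ⟂ UK, so N = K + (0, 12.8) = (22.60, 12.80). On A1, K sits at bearing -90° from N; a 50° counterclockwise sweep puts L at bearing -40°, so L = N + 12.8·(cos -40°, sin -40°) = (32.41, 4.572). Tangency of A1 to LC means the radius NL is perpendicular to LC, so LC runs along (−sin -40°, cos -40°); with |LC| = 28.0, C = (50.40, 26.02). Then |UC| = |C − U| = 56.72.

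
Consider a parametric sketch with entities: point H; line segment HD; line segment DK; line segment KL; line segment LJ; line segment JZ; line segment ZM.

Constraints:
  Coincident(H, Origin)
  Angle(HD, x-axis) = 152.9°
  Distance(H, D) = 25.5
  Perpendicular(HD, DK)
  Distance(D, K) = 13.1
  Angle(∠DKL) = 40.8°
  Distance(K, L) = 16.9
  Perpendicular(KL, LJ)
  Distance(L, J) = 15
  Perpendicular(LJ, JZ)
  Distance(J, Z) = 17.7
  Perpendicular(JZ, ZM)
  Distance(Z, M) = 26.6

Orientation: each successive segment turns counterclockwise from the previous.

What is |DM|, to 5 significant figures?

22.831

H is at the origin; HD runs at 152.9° with length 25.5, so D = (-22.700, 11.616). HD ⟂ DK, so DK runs at -117.10°; with |DK| = 13.1, K = (-28.668, -0.045393). ∠DKL = 40.8° gives KL at 22.100° from the x-axis; with |KL| = 16.9, L = (-13.010, 6.3128). KL ⟂ LJ, so LJ runs at 112.10°; with |LJ| = 15.0, J = (-18.653, 20.211). The perpendicularity gives JZ at right angles to LJ, so JZ runs at -157.90°; with |JZ| = 17.7, Z = (-35.053, 13.552). JZ is perpendicular to ZM, so ZM runs at -67.900°; with |ZM| = 26.6, M = (-25.045, -11.094). Then |DM| = |M − D| = 22.831.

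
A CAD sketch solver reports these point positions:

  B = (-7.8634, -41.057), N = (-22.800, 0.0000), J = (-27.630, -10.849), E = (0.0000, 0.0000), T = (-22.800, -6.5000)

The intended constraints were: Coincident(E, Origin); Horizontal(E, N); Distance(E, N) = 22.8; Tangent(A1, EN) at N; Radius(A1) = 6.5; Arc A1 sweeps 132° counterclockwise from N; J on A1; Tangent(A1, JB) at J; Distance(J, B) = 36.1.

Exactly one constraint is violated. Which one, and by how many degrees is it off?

Tangent(A1, JB) at J — off by 8.80°.

E = (0.00, 0.00) ✓; E.y = 0.00, N.y = 0.00 ✓; |EN| = 22.80 ✓; ∠(TN, NE) = 90.00° ✓; |TN| = 6.500 ✓; bearing(T→J) − bearing(T→N) = 132.0° ✓; |TJ| = 6.499 ✓; ∠(TJ, JB) = 98.80° ✗; |JB| = 36.10 ✓.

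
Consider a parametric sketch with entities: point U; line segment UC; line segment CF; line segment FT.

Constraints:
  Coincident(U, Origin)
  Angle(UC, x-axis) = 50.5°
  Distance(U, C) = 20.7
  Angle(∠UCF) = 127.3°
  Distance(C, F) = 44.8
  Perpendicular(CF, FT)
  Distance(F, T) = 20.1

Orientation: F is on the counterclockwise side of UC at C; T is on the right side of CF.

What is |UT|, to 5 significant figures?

68.010

U is at the origin; UC runs at 50.5° with length 20.7, so C = 20.7·(cos 50.5°, sin 50.5°) = (13.167, 15.973). ∠UCF = 127.3°, so CF runs at 50.5° + (180° − 127.3°) = 103.20° from the x-axis; with |CF| = 44.8, F = C + 44.8·(cos 103.20°, sin 103.20°) = (2.9367, 59.589). The perpendicularity gives FT at right angles to CF; with |FT| = 20.1 on the right of CF, T = F + 20.1·(0.97358, 0.22835) = (22.506, 64.179). Then |UT| = |T − U| = 68.010.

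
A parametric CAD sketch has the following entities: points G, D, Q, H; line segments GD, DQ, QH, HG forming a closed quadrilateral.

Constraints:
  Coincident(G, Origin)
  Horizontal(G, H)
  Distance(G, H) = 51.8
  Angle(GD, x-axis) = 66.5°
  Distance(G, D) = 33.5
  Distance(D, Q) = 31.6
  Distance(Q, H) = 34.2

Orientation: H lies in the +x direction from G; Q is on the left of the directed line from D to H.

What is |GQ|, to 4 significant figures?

55.96

Checks: |DQ| = 31.60 ✓; |QH| = 34.20 ✓.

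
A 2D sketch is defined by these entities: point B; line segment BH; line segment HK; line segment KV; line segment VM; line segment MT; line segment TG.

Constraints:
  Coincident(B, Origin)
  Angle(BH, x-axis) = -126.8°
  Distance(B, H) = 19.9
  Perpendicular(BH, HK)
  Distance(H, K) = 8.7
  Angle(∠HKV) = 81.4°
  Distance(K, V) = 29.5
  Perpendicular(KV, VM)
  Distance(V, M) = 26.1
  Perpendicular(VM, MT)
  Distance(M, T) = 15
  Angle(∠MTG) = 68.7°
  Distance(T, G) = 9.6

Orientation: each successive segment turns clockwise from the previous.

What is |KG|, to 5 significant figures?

24.857

The perpendicularity gives MT at right angles to VM, so MT runs at -135.40°; with |MT| = 15.0, T = (9.7636, -19.126). ∠MTG = 68.7° gives TG at 113.30° from the x-axis; with |TG| = 9.6, G = (5.9664, -10.309). Then |KG| = |G − K| = 24.857.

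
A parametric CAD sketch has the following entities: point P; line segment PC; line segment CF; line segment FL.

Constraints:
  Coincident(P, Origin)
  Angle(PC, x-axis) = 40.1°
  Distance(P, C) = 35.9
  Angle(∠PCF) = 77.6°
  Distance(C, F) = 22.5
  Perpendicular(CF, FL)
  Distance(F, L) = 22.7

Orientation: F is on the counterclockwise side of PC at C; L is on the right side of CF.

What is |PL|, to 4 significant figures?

59.63

P is at the origin; PC runs at 40.1° with length 35.9, so C = 35.9·(cos 40.1°, sin 40.1°) = (27.46, 23.12). ∠PCF = 77.6°, so CF runs at 40.1° + (180° − 77.6°) = 142.5° from the x-axis; with |CF| = 22.5, F = C + 22.5·(cos 142.5°, sin 142.5°) = (9.610, 36.82). CF is perpendicular to FL; with |FL| = 22.7 on the right of CF, L = F + 22.7·(0.6088, 0.7934) = (23.43, 54.83). Then |PL| = |L − P| = 59.63.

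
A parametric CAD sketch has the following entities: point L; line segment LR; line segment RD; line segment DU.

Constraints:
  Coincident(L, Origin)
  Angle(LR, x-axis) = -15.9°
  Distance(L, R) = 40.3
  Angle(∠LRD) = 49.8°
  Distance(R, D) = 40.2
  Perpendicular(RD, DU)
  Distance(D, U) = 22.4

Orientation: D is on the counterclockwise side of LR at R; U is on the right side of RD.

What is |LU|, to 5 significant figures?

55.041

L is at the origin; LR runs at -15.9° with length 40.3, so R = 40.3·(cos -15.9°, sin -15.9°) = (38.758, -11.041). ∠LRD = 49.8°, so RD runs at -15.9° + (180° − 49.8°) = 114.30° from the x-axis; with |RD| = 40.2, D = R + 40.2·(cos 114.30°, sin 114.30°) = (22.215, 25.598). RD ⟂ DU; with |DU| = 22.4 on the right of RD, U = D + 22.4·(0.91140, 0.41151) = (42.631, 34.816). Then |LU| = |U − L| = 55.041.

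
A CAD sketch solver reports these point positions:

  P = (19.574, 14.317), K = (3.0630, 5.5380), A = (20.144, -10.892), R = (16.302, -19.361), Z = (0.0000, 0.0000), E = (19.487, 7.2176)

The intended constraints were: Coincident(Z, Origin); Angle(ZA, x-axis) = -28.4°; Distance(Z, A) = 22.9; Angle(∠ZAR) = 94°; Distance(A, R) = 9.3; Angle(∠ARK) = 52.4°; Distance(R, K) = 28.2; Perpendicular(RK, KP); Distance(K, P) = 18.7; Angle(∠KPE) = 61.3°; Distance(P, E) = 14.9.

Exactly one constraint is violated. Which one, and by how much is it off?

Distance(P, E) = 14.9 — off by 7.80.

Z = (0.00, 0.00) ✓; ZA at -28.40° ✓; |ZA| = 22.90 ✓; ∠ZAR = 94.00° ✓; |AR| = 9.300 ✓; ∠ARK = 52.40° ✓; |RK| = 28.20 ✓; ∠(RK, KP) = 90.00° ✓; |KP| = 18.70 ✓; ∠KPE = 61.30° ✓; |PE| = 7.100 ✗.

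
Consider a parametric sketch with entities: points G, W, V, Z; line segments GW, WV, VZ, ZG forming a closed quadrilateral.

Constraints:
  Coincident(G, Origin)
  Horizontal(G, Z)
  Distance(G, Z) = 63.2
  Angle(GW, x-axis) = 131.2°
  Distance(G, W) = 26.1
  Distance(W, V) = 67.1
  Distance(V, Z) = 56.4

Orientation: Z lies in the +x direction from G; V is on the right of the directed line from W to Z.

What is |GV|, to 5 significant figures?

41.370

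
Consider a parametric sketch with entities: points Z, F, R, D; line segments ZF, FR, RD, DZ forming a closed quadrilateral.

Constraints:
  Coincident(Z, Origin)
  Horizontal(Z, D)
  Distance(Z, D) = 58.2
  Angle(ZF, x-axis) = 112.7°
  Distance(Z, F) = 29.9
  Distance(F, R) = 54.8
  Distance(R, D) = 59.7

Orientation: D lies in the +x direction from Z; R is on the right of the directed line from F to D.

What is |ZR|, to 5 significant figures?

25.289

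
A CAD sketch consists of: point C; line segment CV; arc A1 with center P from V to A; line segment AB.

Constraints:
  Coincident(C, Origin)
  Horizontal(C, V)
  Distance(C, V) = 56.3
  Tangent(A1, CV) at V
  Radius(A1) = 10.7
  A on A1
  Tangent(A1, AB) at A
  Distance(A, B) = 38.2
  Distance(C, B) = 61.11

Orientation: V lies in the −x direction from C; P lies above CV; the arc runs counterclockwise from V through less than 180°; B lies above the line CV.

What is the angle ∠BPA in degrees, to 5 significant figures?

74.352°

Checks: ∠(PV, VC) = 90.00° ✓; |PV| = 10.70 ✓; |PA| = 10.70 ✓; ∠(PA, AB) = 90.00° ✓; |AB| = 38.20 ✓; |CB| = 61.11 ✓.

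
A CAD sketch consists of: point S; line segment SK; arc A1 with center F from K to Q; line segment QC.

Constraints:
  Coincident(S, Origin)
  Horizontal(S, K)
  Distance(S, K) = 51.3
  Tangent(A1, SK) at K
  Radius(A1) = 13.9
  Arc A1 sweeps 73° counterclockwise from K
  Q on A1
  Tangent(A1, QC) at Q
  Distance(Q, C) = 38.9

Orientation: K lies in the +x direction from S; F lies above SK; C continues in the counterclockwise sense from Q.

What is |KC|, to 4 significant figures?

53.11

S is at the origin; SK is horizontal with |SK| = 51.3 and K on the +x side, so K = (51.30, 0.000). A1 meets SK tangentially, so FK is at right angles to SK, so F = K + (0, 13.9) = (51.30, 13.90). On A1, K sits at bearing -90° from F; a 73° counterclockwise sweep puts Q at bearing -17°, so Q = F + 13.9·(cos -17°, sin -17°) = (64.59, 9.836). Tangency of A1 to QC means the radius FQ is perpendicular to QC, so QC runs along (−sin -17°, cos -17°); with |QC| = 38.9, C = (75.97, 47.04). Then |KC| = |C − K| = 53.11.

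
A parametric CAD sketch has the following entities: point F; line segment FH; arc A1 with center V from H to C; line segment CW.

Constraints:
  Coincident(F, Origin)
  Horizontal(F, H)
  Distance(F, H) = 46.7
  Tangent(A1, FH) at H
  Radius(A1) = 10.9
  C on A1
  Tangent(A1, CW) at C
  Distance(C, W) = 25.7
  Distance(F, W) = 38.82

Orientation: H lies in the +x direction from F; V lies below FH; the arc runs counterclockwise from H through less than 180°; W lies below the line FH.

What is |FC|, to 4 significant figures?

37.41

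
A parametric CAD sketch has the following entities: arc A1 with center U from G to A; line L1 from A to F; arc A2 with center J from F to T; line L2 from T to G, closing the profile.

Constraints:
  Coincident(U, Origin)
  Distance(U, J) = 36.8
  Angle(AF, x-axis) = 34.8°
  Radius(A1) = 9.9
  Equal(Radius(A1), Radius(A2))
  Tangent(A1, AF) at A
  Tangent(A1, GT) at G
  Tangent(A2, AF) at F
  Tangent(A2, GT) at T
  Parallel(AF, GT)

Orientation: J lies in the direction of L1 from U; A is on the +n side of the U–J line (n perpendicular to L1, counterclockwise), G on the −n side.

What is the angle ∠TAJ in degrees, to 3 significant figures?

13.2°

Tangency of A1 to both parallel lines with radius 9.9 puts A and G at U ± 9.9·n: A = (-5.65, 8.13), G = (5.65, -8.13). Equal radii place F and T the same way about J: F = J + 9.9·n = (24.6, 29.1), T = J − 9.9·n = (35.9, 12.9). Then cos ∠TAJ = AT·AJ / (|AT||AJ|), giving 13.2°.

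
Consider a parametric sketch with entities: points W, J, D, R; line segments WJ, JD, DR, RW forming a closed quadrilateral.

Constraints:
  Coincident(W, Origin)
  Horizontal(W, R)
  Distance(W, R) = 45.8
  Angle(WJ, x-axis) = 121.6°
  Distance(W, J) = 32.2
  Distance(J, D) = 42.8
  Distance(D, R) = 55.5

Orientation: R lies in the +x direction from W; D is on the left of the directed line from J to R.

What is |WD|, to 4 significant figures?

53.06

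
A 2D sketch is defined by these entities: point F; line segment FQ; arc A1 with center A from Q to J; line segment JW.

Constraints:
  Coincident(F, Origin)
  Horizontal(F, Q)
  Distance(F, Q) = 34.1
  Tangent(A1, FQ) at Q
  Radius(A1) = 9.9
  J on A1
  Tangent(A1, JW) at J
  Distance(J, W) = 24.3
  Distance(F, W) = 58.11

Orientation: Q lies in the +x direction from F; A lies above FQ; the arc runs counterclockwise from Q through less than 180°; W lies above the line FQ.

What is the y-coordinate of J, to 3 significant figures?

7.90

F is at the origin; FQ is horizontal with |FQ| = 34.1 and Q on the +x side, so Q = (34.1, 0.00). A1 meets FQ tangentially, so AQ is at right angles to FQ, so A = Q + (0, 9.9) = (34.1, 9.90). Since AJ ⟂ JW (tangency), |AW| = √(9.9² + 24.3²) = 26.2 regardless of where J sits on A1. So W lies on both circle(F, 58.11) and circle(A, 26.2); the above-FQ intersection is W = (48.7, 31.7). J is the foot of the tangent from W: J = (43.8, 7.90).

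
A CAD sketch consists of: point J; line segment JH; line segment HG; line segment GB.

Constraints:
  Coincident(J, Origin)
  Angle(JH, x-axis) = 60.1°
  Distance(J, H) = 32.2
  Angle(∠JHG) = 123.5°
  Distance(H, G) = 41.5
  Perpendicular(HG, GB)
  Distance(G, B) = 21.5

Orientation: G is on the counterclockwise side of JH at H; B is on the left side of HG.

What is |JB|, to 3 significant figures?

59.5

J is at the origin; JH runs at 60.1° with length 32.2, so H = 32.2·(cos 60.1°, sin 60.1°) = (16.1, 27.9). ∠JHG = 123.5°, so HG runs at 60.1° + (180° − 123.5°) = 117° from the x-axis; with |HG| = 41.5, G = H + 41.5·(cos 117°, sin 117°) = (-2.53, 65.0). HG ⟂ GB; with |GB| = 21.5 on the left of HG, B = G + 21.5·(-0.894, -0.448) = (-21.8, 55.4). Then |JB| = |B − J| = 59.5.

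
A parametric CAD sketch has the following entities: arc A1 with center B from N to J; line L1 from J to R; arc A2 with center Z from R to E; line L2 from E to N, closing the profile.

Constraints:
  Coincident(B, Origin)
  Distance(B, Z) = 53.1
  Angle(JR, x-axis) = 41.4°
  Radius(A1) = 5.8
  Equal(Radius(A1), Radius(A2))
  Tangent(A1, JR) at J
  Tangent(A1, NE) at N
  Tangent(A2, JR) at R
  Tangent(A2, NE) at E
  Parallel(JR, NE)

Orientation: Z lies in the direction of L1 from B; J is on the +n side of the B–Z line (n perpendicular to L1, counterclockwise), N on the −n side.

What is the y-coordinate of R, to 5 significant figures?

39.466

The slot axis is L1's direction at 41.4°, so u = (cos 41.4°, sin 41.4°) = (0.75011, 0.66131) and n = (−sin 41.4°, cos 41.4°) = (-0.66131, 0.75011). B is at the origin and Z lies 53.1 along u from B, so Z = 53.1·u = (39.831, 35.116). Tangency of A1 to both parallel lines with radius 5.8 puts J and N at B ± 5.8·n: J = (-3.8356, 4.3506), N = (3.8356, -4.3506). Equal radii place R and E the same way about Z: R = Z + 5.8·n = (35.995, 39.466), E = Z − 5.8·n = (43.667, 30.765). So R.y = 39.466.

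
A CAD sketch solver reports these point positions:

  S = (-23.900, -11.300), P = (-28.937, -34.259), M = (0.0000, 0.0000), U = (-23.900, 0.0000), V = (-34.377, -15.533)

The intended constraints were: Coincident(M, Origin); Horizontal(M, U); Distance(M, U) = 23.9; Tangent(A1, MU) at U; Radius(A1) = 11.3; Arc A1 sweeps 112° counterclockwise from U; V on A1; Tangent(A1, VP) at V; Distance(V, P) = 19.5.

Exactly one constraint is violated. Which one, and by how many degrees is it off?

Tangent(A1, VP) at V — off by 5.80°.

M = (0.00, 0.00) ✓; M.y = 0.00, U.y = 0.00 ✓; |MU| = 23.90 ✓; ∠(SU, UM) = 90.00° ✓; |SU| = 11.30 ✓; bearing(S→V) − bearing(S→U) = 112.0° ✓; |SV| = 11.30 ✓; ∠(SV, VP) = 95.80° ✗; |VP| = 19.50 ✓.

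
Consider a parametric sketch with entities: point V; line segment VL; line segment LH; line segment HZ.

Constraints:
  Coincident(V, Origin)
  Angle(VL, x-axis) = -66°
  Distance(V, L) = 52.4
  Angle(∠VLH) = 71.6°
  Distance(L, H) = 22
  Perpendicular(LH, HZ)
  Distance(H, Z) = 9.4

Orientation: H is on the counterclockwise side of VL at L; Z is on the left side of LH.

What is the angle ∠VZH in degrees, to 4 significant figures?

172.3°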